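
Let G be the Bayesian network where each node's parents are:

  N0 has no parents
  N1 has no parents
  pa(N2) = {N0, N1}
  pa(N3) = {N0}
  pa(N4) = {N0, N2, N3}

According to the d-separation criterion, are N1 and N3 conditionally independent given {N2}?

No — N1 and N3 are not d-separated given {N2}.

4 paths connect N1 and N3; each must be blocked for d-separation to hold:
Path 1: N1 → N2 ← N0 → N3
  N2 is a collider and N2 is conditioned on, which opens it; N0 is a fork and N0 is not conditioned on — no node blocks this path, so it is active.
Path 2: N1 → N2 ← N0 → N4 ← N3
  N4 is a collider here and neither N4 nor any of its descendants is conditioned on, so the collider stays closed — the path is blocked at N4.
Path 3: N1 → N2 → N4 ← N0 → N3
  N2 is a chain here and N2 is conditioned on, so the path is blocked at N2.
Path 4: N1 → N2 → N4 ← N3
  N2 is a chain here and N2 is conditioned on, so the path is blocked at N2.
Since the path N1 → N2 ← N0 → N3 is active, N1 and N3 are not d-separated given {N2}.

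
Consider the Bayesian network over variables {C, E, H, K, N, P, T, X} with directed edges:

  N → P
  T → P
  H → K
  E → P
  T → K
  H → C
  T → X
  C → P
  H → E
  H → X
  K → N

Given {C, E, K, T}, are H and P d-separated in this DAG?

We examine all 6 paths between H and P:
Path 1: H → X ← T → P
  X is a collider here and neither X nor any of its descendants is conditioned on, so the collider stays closed — the path is blocked at X.
Path 2: H → X ← T → K → N → P
  X is a collider here and neither X nor any of its descendants is conditioned on, so the collider stays closed — the path is blocked at X.
Path 3: H → C → P
  C is a chain here and C is conditioned on, so the path is blocked at C.
Path 4: H → E → P
  E is a chain here and E is conditioned on, so the path is blocked at E.
Path 5: H → K → N → P
  K is a chain here and K is conditioned on, so the path is blocked at K.
Path 6: H → K ← T → P
  T is a fork here and T is conditioned on, so the path is blocked at T.
Every path is blocked, so H and P are d-separated given {C, E, K, T}.

Yes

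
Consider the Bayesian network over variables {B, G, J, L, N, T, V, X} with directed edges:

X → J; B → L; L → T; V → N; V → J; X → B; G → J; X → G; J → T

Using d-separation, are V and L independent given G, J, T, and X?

Yes — V and L are d-separated given {G, J, T, X}.

We examine all 3 paths between V and L:
  1. V → J ← G ← X → B → L — J:collider[open]; G:chain[blocks]; X:fork[blocks]; B:chain[open] ⇒ blocked
  2. V → J ← X → B → L — J:collider[open]; X:fork[blocks]; B:chain[open] ⇒ blocked
  3. V → J → T ← L — J:chain[blocks]; T:collider[open] ⇒ blocked
Every path is blocked, so V and L are d-separated given {G, J, T, X}.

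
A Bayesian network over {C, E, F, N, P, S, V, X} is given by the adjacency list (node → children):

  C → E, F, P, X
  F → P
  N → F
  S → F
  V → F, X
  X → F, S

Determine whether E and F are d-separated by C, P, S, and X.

There are 5 undirected paths between E and F; checking each against the conditioning set {C, P, S, X}:
Path 1: E ← C → P ← F
  C is a fork here and C is conditioned on, so the path is blocked at C.
Path 2: E ← C → F
  C is a fork here and C is conditioned on, so the path is blocked at C.
Path 3: E ← C → X → S → F
  C is a fork here and C is conditioned on, so the path is blocked at C.
Path 4: E ← C → X ← V → F
  C is a fork here and C is conditioned on, so the path is blocked at C.
Path 5: E ← C → X → F
  C is a fork here and C is conditioned on, so the path is blocked at C.
Every path is blocked, so E and F are d-separated given {C, P, S, X}.

Yes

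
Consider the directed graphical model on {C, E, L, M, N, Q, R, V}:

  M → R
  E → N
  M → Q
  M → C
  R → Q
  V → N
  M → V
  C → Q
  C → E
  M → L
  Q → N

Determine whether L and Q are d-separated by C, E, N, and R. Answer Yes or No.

No

6 paths connect L and Q; each must be blocked for d-separation to hold:
  1. L ← M → Q — M:fork[open] ⇒ active
  2. L ← M → V → N ← Q — M:fork[open]; V:chain[open]; N:collider[open] ⇒ active
  3. L ← M → V → N ← E ← C → Q — M:fork[open]; V:chain[open]; N:collider[open]; E:chain[blocks]; C:fork[blocks] ⇒ blocked
  4. L ← M → C → Q — M:fork[open]; C:chain[blocks] ⇒ blocked
  5. L ← M → C → E → N ← Q — M:fork[open]; C:chain[blocks]; E:chain[blocks]; N:collider[open] ⇒ blocked
  6. L ← M → R → Q — M:fork[open]; R:chain[blocks] ⇒ blocked
At least one path is unblocked, so d-separation fails.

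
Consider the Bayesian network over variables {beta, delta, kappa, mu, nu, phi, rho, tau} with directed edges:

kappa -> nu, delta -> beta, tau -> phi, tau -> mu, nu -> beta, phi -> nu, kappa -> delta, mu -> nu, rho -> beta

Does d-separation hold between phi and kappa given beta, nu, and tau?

Enumerating the 4 paths from phi to kappa and testing each for blocking by {beta, nu, tau}:
Path 1: phi → nu → beta ← delta ← kappa
  nu is a chain here and nu is conditioned on, so the path is blocked at nu.
Path 2: phi → nu ← kappa
  nu is a collider and nu is conditioned on, which opens it — no node blocks this path, so it is active.
Path 3: phi ← tau → mu → nu → beta ← delta ← kappa
  tau is a fork here and tau is conditioned on, so the path is blocked at tau.
Path 4: phi ← tau → mu → nu ← kappa
  tau is a fork here and tau is conditioned on, so the path is blocked at tau.
Because an active path exists, phi and kappa are not d-separated.

No — phi and kappa are not d-separated given {beta, nu, tau}.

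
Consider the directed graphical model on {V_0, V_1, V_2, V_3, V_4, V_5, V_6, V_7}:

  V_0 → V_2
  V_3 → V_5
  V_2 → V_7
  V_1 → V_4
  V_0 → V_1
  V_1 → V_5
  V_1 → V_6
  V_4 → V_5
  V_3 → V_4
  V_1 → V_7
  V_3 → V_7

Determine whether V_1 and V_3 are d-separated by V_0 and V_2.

Yes

We examine all 6 paths between V_1 and V_3:
Path 1: V_1 → V_5 ← V_4 ← V_3
  V_5 is a collider here and neither V_5 nor any of its descendants is conditioned on, so the collider stays closed — the path is blocked at V_5.
Path 2: V_1 → V_5 ← V_3
  V_5 is a collider here and neither V_5 nor any of its descendants is conditioned on, so the collider stays closed — the path is blocked at V_5.
Path 3: V_1 → V_4 → V_5 ← V_3
  V_5 is a collider here and neither V_5 nor any of its descendants is conditioned on, so the collider stays closed — the path is blocked at V_5.
Path 4: V_1 → V_4 ← V_3
  V_4 is a collider here and neither V_4 nor any of its descendants is conditioned on, so the collider stays closed — the path is blocked at V_4.
Path 5: V_1 ← V_0 → V_2 → V_7 ← V_3
  V_0 is a fork here and V_0 is conditioned on, so the path is blocked at V_0.
Path 6: V_1 → V_7 ← V_3
  V_7 is a collider here and neither V_7 nor any of its descendants is conditioned on, so the collider stays closed — the path is blocked at V_7.
Every path is blocked, so V_1 and V_3 are d-separated given {V_0, V_2}.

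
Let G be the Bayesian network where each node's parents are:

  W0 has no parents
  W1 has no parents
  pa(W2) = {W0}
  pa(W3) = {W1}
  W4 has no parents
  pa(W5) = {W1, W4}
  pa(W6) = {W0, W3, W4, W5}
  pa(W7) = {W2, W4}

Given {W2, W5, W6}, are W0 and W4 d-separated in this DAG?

There are 4 undirected paths between W0 and W4; checking each against the conditioning set {W2, W5, W6}:
Path 1: W0 → W2 → W7 ← W4
  W2 is a chain here and W2 is conditioned on, so the path is blocked at W2.
Path 2: W0 → W6 ← W4
  W6 is a collider and W6 is conditioned on, which opens it — no node blocks this path, so it is active.
Path 3: W0 → W6 ← W3 ← W1 → W5 ← W4
  W6 is a collider and W6 is conditioned on, which opens it; W3 is a chain and W3 is not conditioned on; W1 is a fork and W1 is not conditioned on; W5 is a collider and W5 is conditioned on, which opens it — no node blocks this path, so it is active.
Path 4: W0 → W6 ← W5 ← W4
  W5 is a chain here and W5 is conditioned on, so the path is blocked at W5.
Since the path W0 → W6 ← W4 is active, W0 and W4 are not d-separated given {W2, W5, W6}.

No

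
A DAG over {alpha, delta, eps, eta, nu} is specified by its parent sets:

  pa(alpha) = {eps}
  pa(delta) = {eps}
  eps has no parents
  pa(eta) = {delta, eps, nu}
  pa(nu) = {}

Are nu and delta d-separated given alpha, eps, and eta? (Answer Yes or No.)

Enumerating the 2 paths from nu to delta and testing each for blocking by {alpha, eps, eta}:
Path 1: nu → eta ← delta
  eta is a collider and eta is conditioned on, which opens it — no node blocks this path, so it is active.
Path 2: nu → eta ← eps → delta
  eps is a fork here and eps is conditioned on, so the path is blocked at eps.
Since the path nu → eta ← delta is active, nu and delta are not d-separated given {alpha, eps, eta}.

No — nu and delta are not d-separated given {alpha, eps, eta}.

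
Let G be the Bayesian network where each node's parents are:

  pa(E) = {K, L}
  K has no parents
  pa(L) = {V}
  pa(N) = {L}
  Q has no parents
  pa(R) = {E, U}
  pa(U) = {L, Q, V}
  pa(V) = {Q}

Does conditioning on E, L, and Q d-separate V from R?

6 paths connect V and R; each must be blocked for d-separation to hold:
Path 1: V → L → U → R
  L is a chain here and L is conditioned on, so the path is blocked at L.
Path 2: V → L → E → R
  L is a chain here and L is conditioned on, so the path is blocked at L.
Path 3: V ← Q → U ← L → E → R
  Q is a fork here and Q is conditioned on, so the path is blocked at Q.
Path 4: V ← Q → U → R
  Q is a fork here and Q is conditioned on, so the path is blocked at Q.
Path 5: V → U ← L → E → R
  U is a collider here and neither U nor any of its descendants is conditioned on, so the collider stays closed — the path is blocked at U.
Path 6: V → U → R
  U is a chain and U is not conditioned on — no node blocks this path, so it is active.
At least one path is unblocked, so d-separation fails.

No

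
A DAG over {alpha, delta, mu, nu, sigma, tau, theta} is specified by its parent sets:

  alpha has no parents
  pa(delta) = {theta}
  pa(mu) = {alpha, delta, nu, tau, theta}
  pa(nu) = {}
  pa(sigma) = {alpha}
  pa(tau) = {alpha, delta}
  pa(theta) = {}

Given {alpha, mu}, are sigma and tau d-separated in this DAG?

There are 4 undirected paths between sigma and tau; checking each against the conditioning set {alpha, mu}:
Path 1: sigma ← alpha → tau
  alpha is a fork here and alpha is conditioned on, so the path is blocked at alpha.
Path 2: sigma ← alpha → mu ← tau
  alpha is a fork here and alpha is conditioned on, so the path is blocked at alpha.
Path 3: sigma ← alpha → mu ← delta → tau
  alpha is a fork here and alpha is conditioned on, so the path is blocked at alpha.
Path 4: sigma ← alpha → mu ← theta → delta → tau
  alpha is a fork here and alpha is conditioned on, so the path is blocked at alpha.
All paths are blocked; sigma ⊥ tau | {alpha, mu} holds.

Yes — sigma and tau are d-separated given {alpha, mu}.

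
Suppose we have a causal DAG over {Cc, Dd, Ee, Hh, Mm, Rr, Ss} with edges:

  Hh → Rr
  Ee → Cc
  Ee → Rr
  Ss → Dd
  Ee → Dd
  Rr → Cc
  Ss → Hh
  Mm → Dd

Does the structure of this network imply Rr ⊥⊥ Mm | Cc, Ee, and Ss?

Yes

We examine all 3 paths between Rr and Mm:
Path 1: Rr → Cc ← Ee → Dd ← Mm
  Ee is a fork here and Ee is conditioned on, so the path is blocked at Ee.
Path 2: Rr ← Ee → Dd ← Mm
  Ee is a fork here and Ee is conditioned on, so the path is blocked at Ee.
Path 3: Rr ← Hh ← Ss → Dd ← Mm
  Ss is a fork here and Ss is conditioned on, so the path is blocked at Ss.
Every path is blocked, so Rr and Mm are d-separated given {Cc, Ee, Ss}.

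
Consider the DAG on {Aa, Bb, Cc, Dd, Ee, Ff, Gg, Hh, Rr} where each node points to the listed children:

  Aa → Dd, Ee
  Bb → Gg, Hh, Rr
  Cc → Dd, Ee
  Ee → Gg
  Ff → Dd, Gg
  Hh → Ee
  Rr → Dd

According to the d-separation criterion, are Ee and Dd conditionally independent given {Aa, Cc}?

We examine all 6 paths between Ee and Dd:
Path 1: Ee ← Aa → Dd
  Aa is a fork here and Aa is conditioned on, so the path is blocked at Aa.
Path 2: Ee ← Cc → Dd
  Cc is a fork here and Cc is conditioned on, so the path is blocked at Cc.
Path 3: Ee ← Hh ← Bb → Rr → Dd
  Hh is a chain and Hh is not conditioned on; Bb is a fork and Bb is not conditioned on; Rr is a chain and Rr is not conditioned on — no node blocks this path, so it is active.
Path 4: Ee ← Hh ← Bb → Gg ← Ff → Dd
  Gg is a collider here and neither Gg nor any of its descendants is conditioned on, so the collider stays closed — the path is blocked at Gg.
Path 5: Ee → Gg ← Ff → Dd
  Gg is a collider here and neither Gg nor any of its descendants is conditioned on, so the collider stays closed — the path is blocked at Gg.
Path 6: Ee → Gg ← Bb → Rr → Dd
  Gg is a collider here and neither Gg nor any of its descendants is conditioned on, so the collider stays closed — the path is blocked at Gg.
At least one path is unblocked, so d-separation fails.

No — Ee and Dd are not d-separated given {Aa, Cc}.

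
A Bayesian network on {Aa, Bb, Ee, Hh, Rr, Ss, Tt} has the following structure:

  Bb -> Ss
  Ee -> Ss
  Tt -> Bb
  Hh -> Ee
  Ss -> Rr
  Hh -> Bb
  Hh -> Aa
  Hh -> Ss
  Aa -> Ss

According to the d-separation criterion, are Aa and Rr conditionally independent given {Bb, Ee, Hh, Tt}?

No

We examine all 4 paths between Aa and Rr:
Path 1: Aa ← Hh → Bb → Ss → Rr
  Hh is a fork here and Hh is conditioned on, so the path is blocked at Hh.
Path 2: Aa ← Hh → Ss → Rr
  Hh is a fork here and Hh is conditioned on, so the path is blocked at Hh.
Path 3: Aa ← Hh → Ee → Ss → Rr
  Hh is a fork here and Hh is conditioned on, so the path is blocked at Hh.
Path 4: Aa → Ss → Rr
  Ss is a chain and Ss is not conditioned on — no node blocks this path, so it is active.
At least one path is unblocked, so d-separation fails.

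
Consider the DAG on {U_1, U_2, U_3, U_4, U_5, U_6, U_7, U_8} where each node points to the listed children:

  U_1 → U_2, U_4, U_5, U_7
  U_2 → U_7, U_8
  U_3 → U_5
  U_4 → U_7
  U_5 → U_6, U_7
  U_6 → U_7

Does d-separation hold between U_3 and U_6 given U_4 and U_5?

Yes

We examine all 5 paths between U_3 and U_6:
Path 1: U_3 → U_5 → U_6
  U_5 is a chain here and U_5 is conditioned on, so the path is blocked at U_5.
Path 2: U_3 → U_5 → U_7 ← U_6
  U_5 is a chain here and U_5 is conditioned on, so the path is blocked at U_5.
Path 3: U_3 → U_5 ← U_1 → U_7 ← U_6
  U_7 is a collider here and neither U_7 nor any of its descendants is conditioned on, so the collider stays closed — the path is blocked at U_7.
Path 4: U_3 → U_5 ← U_1 → U_4 → U_7 ← U_6
  U_4 is a chain here and U_4 is conditioned on, so the path is blocked at U_4.
Path 5: U_3 → U_5 ← U_1 → U_2 → U_7 ← U_6
  U_7 is a collider here and neither U_7 nor any of its descendants is conditioned on, so the collider stays closed — the path is blocked at U_7.
All paths are blocked; U_3 ⊥ U_6 | {U_4, U_5} holds.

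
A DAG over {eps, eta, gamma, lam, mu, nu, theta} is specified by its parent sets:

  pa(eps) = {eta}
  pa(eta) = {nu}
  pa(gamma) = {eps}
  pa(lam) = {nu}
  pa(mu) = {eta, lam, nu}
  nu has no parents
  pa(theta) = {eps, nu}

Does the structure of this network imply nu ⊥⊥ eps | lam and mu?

No

Enumerating the 4 paths from nu to eps and testing each for blocking by {lam, mu}:
Path 1: nu → lam → mu ← eta → eps
  lam is a chain here and lam is conditioned on, so the path is blocked at lam.
Path 2: nu → mu ← eta → eps
  mu is a collider and mu is conditioned on, which opens it; eta is a fork and eta is not conditioned on — no node blocks this path, so it is active.
Path 3: nu → theta ← eps
  theta is a collider here and neither theta nor any of its descendants is conditioned on, so the collider stays closed — the path is blocked at theta.
Path 4: nu → eta → eps
  eta is a chain and eta is not conditioned on — no node blocks this path, so it is active.
At least one path is unblocked, so d-separation fails.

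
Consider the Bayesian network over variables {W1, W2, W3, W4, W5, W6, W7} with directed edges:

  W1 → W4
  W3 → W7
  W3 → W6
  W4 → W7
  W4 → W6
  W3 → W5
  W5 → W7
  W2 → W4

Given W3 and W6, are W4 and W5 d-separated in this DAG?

There are 4 undirected paths between W4 and W5; checking each against the conditioning set {W3, W6}:
  1. W4 → W6 ← W3 → W5 — W6:collider[open]; W3:fork[blocks] ⇒ blocked
  2. W4 → W6 ← W3 → W7 ← W5 — W6:collider[open]; W3:fork[blocks]; W7:collider[blocks] ⇒ blocked
  3. W4 → W7 ← W5 — W7:collider[blocks] ⇒ blocked
  4. W4 → W7 ← W3 → W5 — W7:collider[blocks]; W3:fork[blocks] ⇒ blocked
Since every path is blocked, d-separation holds.

Yes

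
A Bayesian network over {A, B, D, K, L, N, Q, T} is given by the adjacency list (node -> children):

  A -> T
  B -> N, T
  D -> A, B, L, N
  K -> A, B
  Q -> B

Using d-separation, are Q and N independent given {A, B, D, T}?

Yes

We examine all 4 paths between Q and N:
Path 1: Q → B ← D → N
  D is a fork here and D is conditioned on, so the path is blocked at D.
Path 2: Q → B → N
  B is a chain here and B is conditioned on, so the path is blocked at B.
Path 3: Q → B ← K → A ← D → N
  D is a fork here and D is conditioned on, so the path is blocked at D.
Path 4: Q → B → T ← A ← D → N
  B is a chain here and B is conditioned on, so the path is blocked at B.
Every path is blocked, so Q and N are d-separated given {A, B, D, T}.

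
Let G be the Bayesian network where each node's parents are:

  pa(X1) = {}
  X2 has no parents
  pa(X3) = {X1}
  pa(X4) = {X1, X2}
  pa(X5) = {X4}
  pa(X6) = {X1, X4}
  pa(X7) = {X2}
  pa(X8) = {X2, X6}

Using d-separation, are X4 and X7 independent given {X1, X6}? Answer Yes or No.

No — X4 and X7 are not d-separated given {X1, X6}.

3 paths connect X4 and X7; each must be blocked for d-separation to hold:
Path 1: X4 ← X2 → X7
  X2 is a fork and X2 is not conditioned on — no node blocks this path, so it is active.
Path 2: X4 ← X1 → X6 → X8 ← X2 → X7
  X1 is a fork here and X1 is conditioned on, so the path is blocked at X1.
Path 3: X4 → X6 → X8 ← X2 → X7
  X6 is a chain here and X6 is conditioned on, so the path is blocked at X6.
Because an active path exists, X4 and X7 are not d-separated.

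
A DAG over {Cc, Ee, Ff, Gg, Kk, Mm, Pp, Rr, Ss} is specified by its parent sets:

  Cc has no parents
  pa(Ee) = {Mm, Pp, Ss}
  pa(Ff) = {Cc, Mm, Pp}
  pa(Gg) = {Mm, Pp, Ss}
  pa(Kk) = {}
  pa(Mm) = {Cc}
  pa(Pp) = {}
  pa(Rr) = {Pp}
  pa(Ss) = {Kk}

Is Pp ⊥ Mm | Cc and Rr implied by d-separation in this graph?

6 paths connect Pp and Mm; each must be blocked for d-separation to hold:
  1. Pp → Ff ← Cc → Mm — Ff:collider[blocks]; Cc:fork[blocks] ⇒ blocked
  2. Pp → Ff ← Mm — Ff:collider[blocks] ⇒ blocked
  3. Pp → Ee ← Mm — Ee:collider[blocks] ⇒ blocked
  4. Pp → Ee ← Ss → Gg ← Mm — Ee:collider[blocks]; Ss:fork[open]; Gg:collider[blocks] ⇒ blocked
  5. Pp → Gg ← Mm — Gg:collider[blocks] ⇒ blocked
  6. Pp → Gg ← Ss → Ee ← Mm — Gg:collider[blocks]; Ss:fork[open]; Ee:collider[blocks] ⇒ blocked
All paths are blocked; Pp ⊥ Mm | {Cc, Rr} holds.

Yes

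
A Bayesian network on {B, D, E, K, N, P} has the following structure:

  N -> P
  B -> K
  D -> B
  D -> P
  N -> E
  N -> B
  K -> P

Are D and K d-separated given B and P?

No

There are 4 undirected paths between D and K; checking each against the conditioning set {B, P}:
  1. D → P ← N → B → K — P:collider[open]; N:fork[open]; B:chain[blocks] ⇒ blocked
  2. D → P ← K — P:collider[open] ⇒ active
  3. D → B ← N → P ← K — B:collider[open]; N:fork[open]; P:collider[open] ⇒ active
  4. D → B → K — B:chain[blocks] ⇒ blocked
At least one path is unblocked, so d-separation fails.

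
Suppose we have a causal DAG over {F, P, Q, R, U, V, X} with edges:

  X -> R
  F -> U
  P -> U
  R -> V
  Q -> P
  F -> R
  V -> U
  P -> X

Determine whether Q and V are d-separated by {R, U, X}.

There are 4 undirected paths between Q and V; checking each against the conditioning set {R, U, X}:
Path 1: Q → P → X → R ← F → U ← V
  X is a chain here and X is conditioned on, so the path is blocked at X.
Path 2: Q → P → X → R → V
  X is a chain here and X is conditioned on, so the path is blocked at X.
Path 3: Q → P → U ← F → R → V
  R is a chain here and R is conditioned on, so the path is blocked at R.
Path 4: Q → P → U ← V
  P is a chain and P is not conditioned on; U is a collider and U is conditioned on, which opens it — no node blocks this path, so it is active.
At least one path is unblocked, so d-separation fails.

No — Q and V are not d-separated given {R, U, X}.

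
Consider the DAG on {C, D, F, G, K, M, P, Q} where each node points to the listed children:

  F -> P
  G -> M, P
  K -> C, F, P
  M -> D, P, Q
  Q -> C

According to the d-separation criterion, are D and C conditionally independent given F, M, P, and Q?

There are 5 undirected paths between D and C; checking each against the conditioning set {F, M, P, Q}:
  1. D ← M → Q → C — M:fork[blocks]; Q:chain[blocks] ⇒ blocked
  2. D ← M → P ← K → C — M:fork[blocks]; P:collider[open]; K:fork[open] ⇒ blocked
  3. D ← M → P ← F ← K → C — M:fork[blocks]; P:collider[open]; F:chain[blocks]; K:fork[open] ⇒ blocked
  4. D ← M ← G → P ← K → C — M:chain[blocks]; G:fork[open]; P:collider[open]; K:fork[open] ⇒ blocked
  5. D ← M ← G → P ← F ← K → C — M:chain[blocks]; G:fork[open]; P:collider[open]; F:chain[blocks]; K:fork[open] ⇒ blocked
Since every path is blocked, d-separation holds.

Yes — D and C are d-separated given {F, M, P, Q}.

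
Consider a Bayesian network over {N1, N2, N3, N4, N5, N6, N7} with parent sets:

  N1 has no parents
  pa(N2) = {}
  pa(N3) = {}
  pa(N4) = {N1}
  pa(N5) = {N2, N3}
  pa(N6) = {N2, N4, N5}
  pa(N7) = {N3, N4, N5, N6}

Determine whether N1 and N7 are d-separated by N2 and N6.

We examine all 6 paths between N1 and N7:
  1. N1 → N4 → N7 — N4:chain[open] ⇒ active
  2. N1 → N4 → N6 ← N2 → N5 → N7 — N4:chain[open]; N6:collider[open]; N2:fork[blocks]; N5:chain[open] ⇒ blocked
  3. N1 → N4 → N6 ← N2 → N5 ← N3 → N7 — N4:chain[open]; N6:collider[open]; N2:fork[blocks]; N5:collider[open]; N3:fork[open] ⇒ blocked
  4. N1 → N4 → N6 → N7 — N4:chain[open]; N6:chain[blocks] ⇒ blocked
  5. N1 → N4 → N6 ← N5 → N7 — N4:chain[open]; N6:collider[open]; N5:fork[open] ⇒ active
  6. N1 → N4 → N6 ← N5 ← N3 → N7 — N4:chain[open]; N6:collider[open]; N5:chain[open]; N3:fork[open] ⇒ active
Since the path N1 → N4 → N7 is active, N1 and N7 are not d-separated given {N2, N6}.

No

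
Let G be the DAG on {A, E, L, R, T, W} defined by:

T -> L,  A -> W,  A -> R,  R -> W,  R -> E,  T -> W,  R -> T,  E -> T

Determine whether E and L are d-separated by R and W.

No

4 paths connect E and L; each must be blocked for d-separation to hold:
Path 1: E → T → L
  T is a chain and T is not conditioned on — no node blocks this path, so it is active.
Path 2: E ← R → T → L
  R is a fork here and R is conditioned on, so the path is blocked at R.
Path 3: E ← R ← A → W ← T → L
  R is a chain here and R is conditioned on, so the path is blocked at R.
Path 4: E ← R → W ← T → L
  R is a fork here and R is conditioned on, so the path is blocked at R.
Because an active path exists, E and L are not d-separated.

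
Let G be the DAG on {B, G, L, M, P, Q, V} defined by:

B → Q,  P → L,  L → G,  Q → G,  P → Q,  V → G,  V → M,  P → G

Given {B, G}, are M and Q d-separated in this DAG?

Enumerating the 3 paths from M to Q and testing each for blocking by {B, G}:
Path 1: M ← V → G ← L ← P → Q
  V is a fork and V is not conditioned on; G is a collider and G is conditioned on, which opens it; L is a chain and L is not conditioned on; P is a fork and P is not conditioned on — no node blocks this path, so it is active.
Path 2: M ← V → G ← Q
  V is a fork and V is not conditioned on; G is a collider and G is conditioned on, which opens it — no node blocks this path, so it is active.
Path 3: M ← V → G ← P → Q
  V is a fork and V is not conditioned on; G is a collider and G is conditioned on, which opens it; P is a fork and P is not conditioned on — no node blocks this path, so it is active.
Because an active path exists, M and Q are not d-separated.

No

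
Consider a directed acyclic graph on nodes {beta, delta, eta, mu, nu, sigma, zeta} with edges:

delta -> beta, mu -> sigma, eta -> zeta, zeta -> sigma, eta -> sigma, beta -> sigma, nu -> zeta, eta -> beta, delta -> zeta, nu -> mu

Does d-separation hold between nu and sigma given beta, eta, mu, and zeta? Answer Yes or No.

There are 6 undirected paths between nu and sigma; checking each against the conditioning set {beta, eta, mu, zeta}:
Path 1: nu → mu → sigma
  mu is a chain here and mu is conditioned on, so the path is blocked at mu.
Path 2: nu → zeta ← eta → beta → sigma
  eta is a fork here and eta is conditioned on, so the path is blocked at eta.
Path 3: nu → zeta ← eta → sigma
  eta is a fork here and eta is conditioned on, so the path is blocked at eta.
Path 4: nu → zeta ← delta → beta ← eta → sigma
  eta is a fork here and eta is conditioned on, so the path is blocked at eta.
Path 5: nu → zeta ← delta → beta → sigma
  beta is a chain here and beta is conditioned on, so the path is blocked at beta.
Path 6: nu → zeta → sigma
  zeta is a chain here and zeta is conditioned on, so the path is blocked at zeta.
Every path is blocked, so nu and sigma are d-separated given {beta, eta, mu, zeta}.

Yes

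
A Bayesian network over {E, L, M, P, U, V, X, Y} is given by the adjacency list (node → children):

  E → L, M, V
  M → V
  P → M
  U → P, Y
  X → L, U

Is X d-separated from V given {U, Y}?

Yes — X and V are d-separated given {U, Y}.

There are 4 undirected paths between X and V; checking each against the conditioning set {U, Y}:
Path 1: X → L ← E → V
  L is a collider here and neither L nor any of its descendants is conditioned on, so the collider stays closed — the path is blocked at L.
Path 2: X → L ← E → M → V
  L is a collider here and neither L nor any of its descendants is conditioned on, so the collider stays closed — the path is blocked at L.
Path 3: X → U → P → M ← E → V
  U is a chain here and U is conditioned on, so the path is blocked at U.
Path 4: X → U → P → M → V
  U is a chain here and U is conditioned on, so the path is blocked at U.
Every path is blocked, so X and V are d-separated given {U, Y}.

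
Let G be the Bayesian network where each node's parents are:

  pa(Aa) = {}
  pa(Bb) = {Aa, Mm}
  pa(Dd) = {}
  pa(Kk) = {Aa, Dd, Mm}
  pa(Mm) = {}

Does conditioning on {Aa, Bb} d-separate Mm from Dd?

We examine all 2 paths between Mm and Dd:
  1. Mm → Kk ← Dd — Kk:collider[blocks] ⇒ blocked
  2. Mm → Bb ← Aa → Kk ← Dd — Bb:collider[open]; Aa:fork[blocks]; Kk:collider[blocks] ⇒ blocked
Every path is blocked, so Mm and Dd are d-separated given {Aa, Bb}.

Yes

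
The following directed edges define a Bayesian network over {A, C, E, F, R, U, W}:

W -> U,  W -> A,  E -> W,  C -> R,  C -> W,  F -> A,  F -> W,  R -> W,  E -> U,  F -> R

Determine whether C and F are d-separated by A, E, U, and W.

We examine all 6 paths between C and F:
Path 1: C → W ← F
  W is a collider and W is conditioned on, which opens it — no node blocks this path, so it is active.
Path 2: C → W ← R ← F
  W is a collider and W is conditioned on, which opens it; R is a chain and R is not conditioned on — no node blocks this path, so it is active.
Path 3: C → W → A ← F
  W is a chain here and W is conditioned on, so the path is blocked at W.
Path 4: C → R ← F
  R is a collider and its descendant W is conditioned on, which opens it — no node blocks this path, so it is active.
Path 5: C → R → W ← F
  R is a chain and R is not conditioned on; W is a collider and W is conditioned on, which opens it — no node blocks this path, so it is active.
Path 6: C → R → W → A ← F
  W is a chain here and W is conditioned on, so the path is blocked at W.
Since the path C → W ← F is active, C and F are not d-separated given {A, E, U, W}.

No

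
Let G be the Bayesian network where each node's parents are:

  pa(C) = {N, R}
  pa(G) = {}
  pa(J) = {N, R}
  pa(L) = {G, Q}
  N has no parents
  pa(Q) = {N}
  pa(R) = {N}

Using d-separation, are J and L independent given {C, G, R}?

No

We examine all 3 paths between J and L:
Path 1: J ← N → Q → L
  N is a fork and N is not conditioned on; Q is a chain and Q is not conditioned on — no node blocks this path, so it is active.
Path 2: J ← R → C ← N → Q → L
  R is a fork here and R is conditioned on, so the path is blocked at R.
Path 3: J ← R ← N → Q → L
  R is a chain here and R is conditioned on, so the path is blocked at R.
At least one path is unblocked, so d-separation fails.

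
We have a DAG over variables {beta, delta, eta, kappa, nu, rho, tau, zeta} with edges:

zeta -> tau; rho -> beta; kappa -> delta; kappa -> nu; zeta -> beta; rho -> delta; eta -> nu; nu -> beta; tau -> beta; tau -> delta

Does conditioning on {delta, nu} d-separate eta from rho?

We examine all 6 paths between eta and rho:
Path 1: eta → nu ← kappa → delta ← rho
  nu is a collider and nu is conditioned on, which opens it; kappa is a fork and kappa is not conditioned on; delta is a collider and delta is conditioned on, which opens it — no node blocks this path, so it is active.
Path 2: eta → nu ← kappa → delta ← tau ← zeta → beta ← rho
  beta is a collider here and neither beta nor any of its descendants is conditioned on, so the collider stays closed — the path is blocked at beta.
Path 3: eta → nu ← kappa → delta ← tau → beta ← rho
  beta is a collider here and neither beta nor any of its descendants is conditioned on, so the collider stays closed — the path is blocked at beta.
Path 4: eta → nu → beta ← rho
  nu is a chain here and nu is conditioned on, so the path is blocked at nu.
Path 5: eta → nu → beta ← tau → delta ← rho
  nu is a chain here and nu is conditioned on, so the path is blocked at nu.
Path 6: eta → nu → beta ← zeta → tau → delta ← rho
  nu is a chain here and nu is conditioned on, so the path is blocked at nu.
Since the path eta → nu ← kappa → delta ← rho is active, eta and rho are not d-separated given {delta, nu}.

No — eta and rho are not d-separated given {delta, nu}.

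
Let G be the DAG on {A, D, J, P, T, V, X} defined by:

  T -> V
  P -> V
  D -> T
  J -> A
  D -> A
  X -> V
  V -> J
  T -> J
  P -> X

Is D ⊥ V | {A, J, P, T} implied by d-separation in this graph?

Yes — D and V are d-separated given {A, J, P, T}.

We examine all 4 paths between D and V:
Path 1: D → T → V
  T is a chain here and T is conditioned on, so the path is blocked at T.
Path 2: D → T → J ← V
  T is a chain here and T is conditioned on, so the path is blocked at T.
Path 3: D → A ← J ← V
  J is a chain here and J is conditioned on, so the path is blocked at J.
Path 4: D → A ← J ← T → V
  J is a chain here and J is conditioned on, so the path is blocked at J.
Every path is blocked, so D and V are d-separated given {A, J, P, T}.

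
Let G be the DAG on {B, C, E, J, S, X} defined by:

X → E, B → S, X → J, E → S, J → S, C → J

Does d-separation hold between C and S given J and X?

Yes — C and S are d-separated given {J, X}.

We examine all 2 paths between C and S:
  1. C → J ← X → E → S — J:collider[open]; X:fork[blocks]; E:chain[open] ⇒ blocked
  2. C → J → S — J:chain[blocks] ⇒ blocked
Since every path is blocked, d-separation holds.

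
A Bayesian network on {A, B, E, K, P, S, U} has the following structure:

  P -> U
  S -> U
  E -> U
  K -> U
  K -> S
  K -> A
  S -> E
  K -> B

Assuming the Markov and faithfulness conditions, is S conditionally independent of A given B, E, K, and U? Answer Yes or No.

Enumerating the 3 paths from S to A and testing each for blocking by {B, E, K, U}:
  1. S → E → U ← K → A — E:chain[blocks]; U:collider[open]; K:fork[blocks] ⇒ blocked
  2. S → U ← K → A — U:collider[open]; K:fork[blocks] ⇒ blocked
  3. S ← K → A — K:fork[blocks] ⇒ blocked
All paths are blocked; S ⊥ A | {B, E, K, U} holds.

Yes — S and A are d-separated given {B, E, K, U}.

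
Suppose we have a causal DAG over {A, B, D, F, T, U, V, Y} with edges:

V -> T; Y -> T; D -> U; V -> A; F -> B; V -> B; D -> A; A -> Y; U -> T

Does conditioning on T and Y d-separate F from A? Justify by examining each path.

3 paths connect F and A; each must be blocked for d-separation to hold:
  1. F → B ← V → T ← Y ← A — B:collider[blocks]; V:fork[open]; T:collider[open]; Y:chain[blocks] ⇒ blocked
  2. F → B ← V → T ← U ← D → A — B:collider[blocks]; V:fork[open]; T:collider[open]; U:chain[open]; D:fork[open] ⇒ blocked
  3. F → B ← V → A — B:collider[blocks]; V:fork[open] ⇒ blocked
All paths are blocked; F ⊥ A | {T, Y} holds.

Yes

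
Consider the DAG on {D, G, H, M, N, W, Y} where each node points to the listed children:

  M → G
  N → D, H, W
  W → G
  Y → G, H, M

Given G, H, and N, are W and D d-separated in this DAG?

There are 3 undirected paths between W and D; checking each against the conditioning set {G, H, N}:
  1. W ← N → D — N:fork[blocks] ⇒ blocked
  2. W → G ← M ← Y → H ← N → D — G:collider[open]; M:chain[open]; Y:fork[open]; H:collider[open]; N:fork[blocks] ⇒ blocked
  3. W → G ← Y → H ← N → D — G:collider[open]; Y:fork[open]; H:collider[open]; N:fork[blocks] ⇒ blocked
All paths are blocked; W ⊥ D | {G, H, N} holds.

Yes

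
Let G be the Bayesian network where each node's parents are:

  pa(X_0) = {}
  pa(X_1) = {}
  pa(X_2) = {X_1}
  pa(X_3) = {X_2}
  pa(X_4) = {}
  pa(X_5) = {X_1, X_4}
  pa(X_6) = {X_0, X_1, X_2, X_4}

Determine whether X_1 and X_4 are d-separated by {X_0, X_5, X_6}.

No

We examine all 3 paths between X_1 and X_4:
  1. X_1 → X_5 ← X_4 — X_5:collider[open] ⇒ active
  2. X_1 → X_6 ← X_4 — X_6:collider[open] ⇒ active
  3. X_1 → X_2 → X_6 ← X_4 — X_2:chain[open]; X_6:collider[open] ⇒ active
At least one path is unblocked, so d-separation fails.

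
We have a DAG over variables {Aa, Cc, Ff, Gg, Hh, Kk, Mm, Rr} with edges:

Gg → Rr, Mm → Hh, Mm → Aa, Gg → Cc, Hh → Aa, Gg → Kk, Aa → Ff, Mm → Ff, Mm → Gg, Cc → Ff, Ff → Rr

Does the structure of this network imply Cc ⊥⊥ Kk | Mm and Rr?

No

There are 5 undirected paths between Cc and Kk; checking each against the conditioning set {Mm, Rr}:
Path 1: Cc → Ff → Rr ← Gg → Kk
  Ff is a chain and Ff is not conditioned on; Rr is a collider and Rr is conditioned on, which opens it; Gg is a fork and Gg is not conditioned on — no node blocks this path, so it is active.
Path 2: Cc → Ff ← Aa ← Hh ← Mm → Gg → Kk
  Mm is a fork here and Mm is conditioned on, so the path is blocked at Mm.
Path 3: Cc → Ff ← Aa ← Mm → Gg → Kk
  Mm is a fork here and Mm is conditioned on, so the path is blocked at Mm.
Path 4: Cc → Ff ← Mm → Gg → Kk
  Mm is a fork here and Mm is conditioned on, so the path is blocked at Mm.
Path 5: Cc ← Gg → Kk
  Gg is a fork and Gg is not conditioned on — no node blocks this path, so it is active.
Because an active path exists, Cc and Kk are not d-separated.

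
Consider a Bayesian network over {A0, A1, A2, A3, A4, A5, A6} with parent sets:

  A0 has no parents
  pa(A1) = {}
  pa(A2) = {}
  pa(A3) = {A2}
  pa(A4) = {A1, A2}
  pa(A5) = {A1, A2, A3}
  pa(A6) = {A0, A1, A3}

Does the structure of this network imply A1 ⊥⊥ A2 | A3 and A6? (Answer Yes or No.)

Enumerating the 5 paths from A1 to A2 and testing each for blocking by {A3, A6}:
Path 1: A1 → A5 ← A2
  A5 is a collider here and neither A5 nor any of its descendants is conditioned on, so the collider stays closed — the path is blocked at A5.
Path 2: A1 → A5 ← A3 ← A2
  A5 is a collider here and neither A5 nor any of its descendants is conditioned on, so the collider stays closed — the path is blocked at A5.
Path 3: A1 → A4 ← A2
  A4 is a collider here and neither A4 nor any of its descendants is conditioned on, so the collider stays closed — the path is blocked at A4.
Path 4: A1 → A6 ← A3 ← A2
  A3 is a chain here and A3 is conditioned on, so the path is blocked at A3.
Path 5: A1 → A6 ← A3 → A5 ← A2
  A3 is a fork here and A3 is conditioned on, so the path is blocked at A3.
Since every path is blocked, d-separation holds.

Yes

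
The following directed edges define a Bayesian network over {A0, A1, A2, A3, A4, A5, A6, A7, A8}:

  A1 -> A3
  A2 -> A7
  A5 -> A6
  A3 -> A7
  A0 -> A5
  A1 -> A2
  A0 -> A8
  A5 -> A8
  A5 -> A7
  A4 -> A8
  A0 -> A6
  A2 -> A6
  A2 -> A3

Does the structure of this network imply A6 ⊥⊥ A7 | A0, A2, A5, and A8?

There are 6 undirected paths between A6 and A7; checking each against the conditioning set {A0, A2, A5, A8}:
Path 1: A6 ← A0 → A8 ← A5 → A7
  A0 is a fork here and A0 is conditioned on, so the path is blocked at A0.
Path 2: A6 ← A0 → A5 → A7
  A0 is a fork here and A0 is conditioned on, so the path is blocked at A0.
Path 3: A6 ← A2 ← A1 → A3 → A7
  A2 is a chain here and A2 is conditioned on, so the path is blocked at A2.
Path 4: A6 ← A2 → A7
  A2 is a fork here and A2 is conditioned on, so the path is blocked at A2.
Path 5: A6 ← A2 → A3 → A7
  A2 is a fork here and A2 is conditioned on, so the path is blocked at A2.
Path 6: A6 ← A5 → A7
  A5 is a fork here and A5 is conditioned on, so the path is blocked at A5.
All paths are blocked; A6 ⊥ A7 | {A0, A2, A5, A8} holds.

Yes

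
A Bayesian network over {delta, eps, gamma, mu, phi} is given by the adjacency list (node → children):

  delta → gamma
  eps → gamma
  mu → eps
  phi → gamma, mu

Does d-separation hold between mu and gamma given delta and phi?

Enumerating the 2 paths from mu to gamma and testing each for blocking by {delta, phi}:
Path 1: mu → eps → gamma
  eps is a chain and eps is not conditioned on — no node blocks this path, so it is active.
Path 2: mu ← phi → gamma
  phi is a fork here and phi is conditioned on, so the path is blocked at phi.
Since the path mu → eps → gamma is active, mu and gamma are not d-separated given {delta, phi}.

No — mu and gamma are not d-separated given {delta, phi}.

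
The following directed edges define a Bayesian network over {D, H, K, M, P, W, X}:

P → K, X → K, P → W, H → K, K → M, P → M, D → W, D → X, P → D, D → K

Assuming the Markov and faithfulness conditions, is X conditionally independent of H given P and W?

6 paths connect X and H; each must be blocked for d-separation to hold:
Path 1: X → K ← H
  K is a collider here and neither K nor any of its descendants is conditioned on, so the collider stays closed — the path is blocked at K.
Path 2: X ← D ← P → K ← H
  P is a fork here and P is conditioned on, so the path is blocked at P.
Path 3: X ← D ← P → M ← K ← H
  P is a fork here and P is conditioned on, so the path is blocked at P.
Path 4: X ← D → K ← H
  K is a collider here and neither K nor any of its descendants is conditioned on, so the collider stays closed — the path is blocked at K.
Path 5: X ← D → W ← P → K ← H
  P is a fork here and P is conditioned on, so the path is blocked at P.
Path 6: X ← D → W ← P → M ← K ← H
  P is a fork here and P is conditioned on, so the path is blocked at P.
Every path is blocked, so X and H are d-separated given {P, W}.

Yes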